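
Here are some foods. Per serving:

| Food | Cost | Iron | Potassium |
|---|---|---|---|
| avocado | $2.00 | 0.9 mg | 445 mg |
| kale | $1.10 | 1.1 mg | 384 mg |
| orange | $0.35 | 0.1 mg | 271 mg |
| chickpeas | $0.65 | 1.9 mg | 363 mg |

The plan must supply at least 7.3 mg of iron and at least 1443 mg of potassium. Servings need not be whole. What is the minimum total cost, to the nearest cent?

Two binding constraints pin down two serving amounts, so the optimal mix uses at most two foods. The candidates are each food alone (scaled to the tighter of iron/potassium) and each pair with both constraints tight.
avocado only: max(7.3/0.9, 1443/445) = 8.111 servings → $16.22.
kale only: max(7.3/1.1, 1443/384) = 6.636 servings → $7.30.
orange only: max(7.3/0.1, 1443/271) = 73 servings → $25.55.
chickpeas only: max(7.3/1.9, 1443/363) = 3.975 servings → $2.58.
avocado + kale: the both-tight solution has a negative serving — not a feasible corner.
avocado + orange with both targets exact would need a negative amount; discard.
avocado + chickpeas with both tight: 0.1769 servings and 3.758 servings → $2.80.
kale + orange with both targets exact would need a negative amount; discard.
kale + chickpeas with both tight: 0.2779 servings and 3.681 servings → $2.70.
orange + chickpeas with both tight: 0.1918 servings and 3.832 servings → $2.56.
So the least-cost plan costs $2.56.

$2.56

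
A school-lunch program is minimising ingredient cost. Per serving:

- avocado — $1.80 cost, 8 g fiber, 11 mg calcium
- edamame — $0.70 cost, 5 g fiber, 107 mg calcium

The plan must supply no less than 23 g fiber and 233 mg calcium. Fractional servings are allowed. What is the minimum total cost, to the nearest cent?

A basic optimal solution has at most two foods positive. Try each food alone and each pair with both targets met exactly.
avocado only: max(23/8, 233/11) = 21.18 servings → $38.13.
edamame only: max(23/5, 233/107) = 4.6 servings → $3.22.
avocado + edamame with both tight: 1.618 servings and 2.011 servings → $4.32.
So the least-cost plan costs $3.22.

$3.22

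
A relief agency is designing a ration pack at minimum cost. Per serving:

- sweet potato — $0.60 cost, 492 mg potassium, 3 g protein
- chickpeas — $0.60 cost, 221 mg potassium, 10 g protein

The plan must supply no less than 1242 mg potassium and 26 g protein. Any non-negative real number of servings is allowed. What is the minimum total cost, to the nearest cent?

$2.22

This is a tiny linear program; its minimum lies at a vertex of the feasible set. List the vertices and price them.
sweet potato only: max(1242/492, 26/3) = 8.667 servings → $5.20.
chickpeas only: max(1242/221, 26/10) = 5.62 servings → $3.37.
sweet potato + chickpeas with both tight: 1.568 servings and 2.13 servings → $2.22.
Cheapest feasible corner: $2.22.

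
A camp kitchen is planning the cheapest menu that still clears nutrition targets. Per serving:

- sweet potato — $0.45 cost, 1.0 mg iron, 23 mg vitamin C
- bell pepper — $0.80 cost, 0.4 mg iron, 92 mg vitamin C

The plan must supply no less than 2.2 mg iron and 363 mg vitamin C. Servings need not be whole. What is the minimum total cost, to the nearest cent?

A basic optimal solution has at most two foods positive. Try each food alone and each pair with both targets met exactly.
sweet potato only: max(2.2/1.0, 363/23) = 15.78 servings → $7.10.
bell pepper only: max(2.2/0.4, 363/92) = 5.5 servings → $4.40.
sweet potato + bell pepper with both tight: 0.6908 servings and 3.773 servings → $3.33.
Cheapest feasible corner: $3.33.

$3.33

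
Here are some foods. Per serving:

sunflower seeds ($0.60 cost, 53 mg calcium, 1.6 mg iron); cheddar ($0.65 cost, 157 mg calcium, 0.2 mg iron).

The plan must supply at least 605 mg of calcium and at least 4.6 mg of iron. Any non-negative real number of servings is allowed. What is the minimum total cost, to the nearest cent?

sunflower seeds only: max(605/53, 4.6/1.6) = 11.42 servings → $6.85.
cheddar only: max(605/157, 4.6/0.2) = 23 servings → $14.95.
sunflower seeds + cheddar with both tight: 2.499 servings and 3.01 servings → $3.46.
The minimum over all feasible corners is $3.46.

$3.46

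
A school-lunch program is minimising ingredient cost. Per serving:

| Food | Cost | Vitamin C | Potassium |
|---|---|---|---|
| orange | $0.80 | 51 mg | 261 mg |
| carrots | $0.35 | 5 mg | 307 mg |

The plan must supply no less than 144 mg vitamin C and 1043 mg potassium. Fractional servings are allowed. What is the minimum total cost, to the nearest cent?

$2.55

orange only: max(144/51, 1043/261) = 3.996 servings → $3.20.
carrots only: max(144/5, 1043/307) = 28.8 servings → $10.08.
orange + carrots with both tight: 2.717 servings and 1.088 servings → $2.55.
So the least-cost plan costs $2.55.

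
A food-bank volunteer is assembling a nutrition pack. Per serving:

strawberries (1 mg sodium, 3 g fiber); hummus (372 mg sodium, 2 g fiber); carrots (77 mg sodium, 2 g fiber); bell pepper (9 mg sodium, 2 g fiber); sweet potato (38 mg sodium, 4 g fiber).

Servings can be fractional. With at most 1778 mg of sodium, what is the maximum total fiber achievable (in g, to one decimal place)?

Fiber per mg sodium: strawberries 3, bell pepper 0.2222, sweet potato 0.1053, carrots 0.02597, hummus 0.005376.
With no serving limits, spend the whole sodium allowance on strawberries: 1778 mg / 1 mg × 3 g = 5334.0 g.

5334.0 g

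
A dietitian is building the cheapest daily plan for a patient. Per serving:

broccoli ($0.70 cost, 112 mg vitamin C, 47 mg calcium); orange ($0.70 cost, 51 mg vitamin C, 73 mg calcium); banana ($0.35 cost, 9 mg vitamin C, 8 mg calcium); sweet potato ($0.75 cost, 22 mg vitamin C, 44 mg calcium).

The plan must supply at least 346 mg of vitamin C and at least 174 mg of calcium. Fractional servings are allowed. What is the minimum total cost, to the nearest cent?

$2.38

broccoli only: max(346/112, 174/47) = 3.702 servings → $2.59.
orange only: max(346/51, 174/73) = 6.784 servings → $4.75.
banana only: max(346/9, 174/8) = 38.44 servings → $13.46.
sweet potato only: max(346/22, 174/44) = 15.73 servings → $11.80.
broccoli + orange with both tight: 2.835 servings and 0.5582 servings → $2.38.
broccoli + banana with both tight: 2.541 servings and 6.82 servings → $4.17.
broccoli + sweet potato with both tight: 2.927 servings and 0.8285 servings → $2.67.
orange + banana with both targets exact would need a negative amount; discard.
orange + sweet potato with both targets exact would need a negative amount; discard.
banana + sweet potato: the both-tight solution has a negative serving — not a feasible corner.
Cheapest feasible corner: $2.38.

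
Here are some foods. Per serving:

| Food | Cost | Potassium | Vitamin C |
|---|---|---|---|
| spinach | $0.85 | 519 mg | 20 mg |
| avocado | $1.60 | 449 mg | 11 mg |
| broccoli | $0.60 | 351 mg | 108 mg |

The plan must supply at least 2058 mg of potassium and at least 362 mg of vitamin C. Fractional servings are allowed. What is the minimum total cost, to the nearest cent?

A basic optimal solution has at most two foods positive. Try each food alone and each pair with both targets met exactly.
spinach only: max(2058/519, 362/20) = 18.1 servings → $15.38.
avocado only: max(2058/449, 362/11) = 32.91 servings → $52.65.
broccoli only: max(2058/351, 362/108) = 5.863 servings → $3.52.
spinach + avocado: intersection lies outside the first quadrant.
spinach + broccoli with both tight: 1.942 servings and 2.992 servings → $3.45.
avocado + broccoli with both tight: 2.133 servings and 3.135 servings → $5.29.
Cheapest feasible corner: $3.45.

$3.45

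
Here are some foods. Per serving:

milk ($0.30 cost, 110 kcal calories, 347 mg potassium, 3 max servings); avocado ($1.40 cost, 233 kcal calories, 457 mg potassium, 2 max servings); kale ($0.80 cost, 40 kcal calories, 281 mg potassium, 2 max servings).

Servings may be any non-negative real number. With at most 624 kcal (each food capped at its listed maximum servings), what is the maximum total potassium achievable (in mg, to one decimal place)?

2022.7 mg

Potassium per kcal: kale 7.025, milk 3.155, avocado 1.961.
Take 2 servings of kale: uses 80 kcal, +562.0 mg potassium (running total 562.0 mg).
Take 3 servings of milk: uses 330 kcal, +1041.0 mg potassium (running total 1603.0 mg).
Take 0.9185 servings of avocado: uses 214 kcal, +419.7 mg potassium (running total 2022.7 mg).
Greedy by best ratio exhausts the calories allowance optimally: 2022.7 mg.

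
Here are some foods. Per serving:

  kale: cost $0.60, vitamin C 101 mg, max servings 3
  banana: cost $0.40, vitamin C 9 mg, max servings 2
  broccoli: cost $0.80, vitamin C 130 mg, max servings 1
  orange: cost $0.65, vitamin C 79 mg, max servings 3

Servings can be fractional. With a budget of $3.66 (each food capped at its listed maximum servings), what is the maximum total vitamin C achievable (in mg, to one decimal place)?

Vitamin C per dollar: kale 168.3, broccoli 162.5, orange 121.5, banana 22.5.
Take 3 servings of kale: spends $1.80, +303.0 mg vitamin C (running total 303.0 mg).
Take 1 serving of broccoli: spends $0.80, +130.0 mg vitamin C (running total 433.0 mg).
Take 1.631 servings of orange: spends $1.06, +128.8 mg vitamin C (running total 561.8 mg).
Greedy by best ratio exhausts the cost allowance optimally: 561.8 mg.

561.8 mg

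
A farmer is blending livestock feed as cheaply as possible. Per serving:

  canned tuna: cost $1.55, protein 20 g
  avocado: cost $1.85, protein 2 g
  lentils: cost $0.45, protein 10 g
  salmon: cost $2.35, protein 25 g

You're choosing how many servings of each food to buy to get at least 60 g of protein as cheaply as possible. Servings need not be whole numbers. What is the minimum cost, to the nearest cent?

Cost per g of protein: lentils $0.0450, canned tuna $0.0775, salmon $0.0940, avocado $0.9250.
With no serving limits, use only lentils: 60 g / 10 g = 6 servings × $0.45 = $2.70.

$2.70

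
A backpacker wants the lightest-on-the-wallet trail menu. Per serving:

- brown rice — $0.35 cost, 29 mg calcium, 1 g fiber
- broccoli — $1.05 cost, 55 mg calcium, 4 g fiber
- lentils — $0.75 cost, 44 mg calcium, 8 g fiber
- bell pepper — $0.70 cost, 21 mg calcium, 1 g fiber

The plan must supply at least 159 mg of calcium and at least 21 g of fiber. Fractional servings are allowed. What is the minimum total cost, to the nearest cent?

$2.44

This is a tiny linear program; its minimum lies at a vertex of the feasible set. List the vertices and price them.
brown rice only: max(159/29, 21/1) = 21 servings → $7.35.
broccoli only: max(159/55, 21/4) = 5.25 servings → $5.51.
lentils only: max(159/44, 21/8) = 3.614 servings → $2.71.
bell pepper only: max(159/21, 21/1) = 21 servings → $14.70.
brown rice + broccoli: intersection lies outside the first quadrant.
brown rice + lentils with both tight: 1.851 servings and 2.394 servings → $2.44.
brown rice + bell pepper: the both-tight solution has a negative serving — not a feasible corner.
broccoli + lentils with both tight: 1.318 servings and 1.966 servings → $2.86.
broccoli + bell pepper: intersection lies outside the first quadrant.
lentils + bell pepper with both tight: 2.274 servings and 2.806 servings → $3.67.
The minimum over all feasible corners is $2.44.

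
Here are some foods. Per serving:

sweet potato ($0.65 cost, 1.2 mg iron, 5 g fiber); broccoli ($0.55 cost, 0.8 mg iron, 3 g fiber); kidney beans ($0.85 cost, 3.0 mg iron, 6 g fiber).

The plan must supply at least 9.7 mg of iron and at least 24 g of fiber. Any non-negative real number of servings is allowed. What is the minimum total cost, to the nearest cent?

$3.30

With two linear requirements the optimum uses one or two foods; enumerate the corners.
sweet potato only: max(9.7/1.2, 24/5) = 8.083 servings → $5.25.
broccoli only: max(9.7/0.8, 24/3) = 12.12 servings → $6.67.
kidney beans only: max(9.7/3.0, 24/6) = 4 servings → $3.40.
sweet potato + broccoli: the both-tight solution has a negative serving — not a feasible corner.
sweet potato + kidney beans with both tight: 1.769 servings and 2.526 servings → $3.30.
broccoli + kidney beans with both tight: 3.286 servings and 2.357 servings → $3.81.
So the least-cost plan costs $3.30.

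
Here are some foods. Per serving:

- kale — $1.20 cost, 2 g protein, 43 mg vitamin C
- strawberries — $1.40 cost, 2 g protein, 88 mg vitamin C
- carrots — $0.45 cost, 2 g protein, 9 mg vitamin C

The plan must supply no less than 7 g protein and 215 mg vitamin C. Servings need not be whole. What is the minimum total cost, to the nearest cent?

$3.78

The cheapest plan sits at a corner of the feasible region — with two constraints it uses at most two foods.
kale only: max(7/2, 215/43) = 5 servings → $6.00.
strawberries only: max(7/2, 215/88) = 3.5 servings → $4.90.
carrots only: max(7/2, 215/9) = 23.89 servings → $10.75.
kale + strawberries with both tight: 2.067 servings and 1.433 servings → $4.49.
kale + carrots: intersection lies outside the first quadrant.
strawberries + carrots with both tight: 2.323 servings and 1.177 servings → $3.78.
The minimum over all feasible corners is $3.78.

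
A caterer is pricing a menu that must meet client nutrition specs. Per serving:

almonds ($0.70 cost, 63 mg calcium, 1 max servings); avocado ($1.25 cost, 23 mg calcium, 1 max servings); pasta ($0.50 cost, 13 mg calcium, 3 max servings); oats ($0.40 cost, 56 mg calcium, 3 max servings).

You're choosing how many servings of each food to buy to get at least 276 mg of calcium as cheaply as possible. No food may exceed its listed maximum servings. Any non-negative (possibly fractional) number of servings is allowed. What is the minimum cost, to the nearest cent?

Cost per mg of calcium: oats $0.0071, almonds $0.0111, pasta $0.0385, avocado $0.0543.
Take 3 servings of oats: +168.0 mg calcium for $1.20 (total $1.20, still need 108.0 mg).
Take 1 serving of almonds: +63.0 mg calcium for $0.70 (total $1.90, still need 45.0 mg).
Take 3 servings of pasta: +39.0 mg calcium for $1.50 (total $3.40, still need 6.0 mg).
Take 0.2609 servings of avocado: +6.0 mg calcium for $0.33 (total $3.73, still need 0.0 mg).
Greedy by cheapest-per-mg is optimal for a single linear constraint, so the minimum cost is $3.73.

$3.73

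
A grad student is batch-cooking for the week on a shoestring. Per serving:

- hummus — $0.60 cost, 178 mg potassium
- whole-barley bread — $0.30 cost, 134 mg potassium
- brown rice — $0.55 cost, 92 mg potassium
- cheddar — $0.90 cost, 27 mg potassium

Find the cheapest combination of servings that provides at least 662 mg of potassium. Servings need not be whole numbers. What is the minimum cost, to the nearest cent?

Cost per mg of potassium: whole-barley bread $0.0022, hummus $0.0034, brown rice $0.0060, cheddar $0.0333.
With no serving limits, use only whole-barley bread: 662 mg / 134 mg = 4.94 servings × $0.30 = $1.48.

$1.48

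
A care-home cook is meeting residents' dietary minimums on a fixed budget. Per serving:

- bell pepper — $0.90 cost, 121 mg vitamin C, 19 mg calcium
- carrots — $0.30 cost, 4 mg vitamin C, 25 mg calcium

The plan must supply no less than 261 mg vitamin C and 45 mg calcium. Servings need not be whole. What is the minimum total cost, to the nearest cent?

$1.99

Check every corner: each single food scaled to meet both minima, and each pair solved so both constraints bind.
bell pepper only: max(261/121, 45/19) = 2.368 servings → $2.13.
carrots only: max(261/4, 45/25) = 65.25 servings → $19.57.
bell pepper + carrots with both tight: 2.152 servings and 0.1648 servings → $1.99.
So the least-cost plan costs $1.99.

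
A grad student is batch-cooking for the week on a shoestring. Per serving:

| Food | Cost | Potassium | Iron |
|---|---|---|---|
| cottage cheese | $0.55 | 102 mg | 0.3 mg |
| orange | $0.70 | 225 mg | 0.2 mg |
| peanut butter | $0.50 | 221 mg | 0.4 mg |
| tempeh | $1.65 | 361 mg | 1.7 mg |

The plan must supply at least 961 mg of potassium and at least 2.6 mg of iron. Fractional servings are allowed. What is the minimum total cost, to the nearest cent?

Two binding constraints pin down two serving amounts, so the optimal mix uses at most two foods. The candidates are each food alone (scaled to the tighter of potassium/iron) and each pair with both constraints tight.
cottage cheese only: max(961/102, 2.6/0.3) = 9.422 servings → $5.18.
orange only: max(961/225, 2.6/0.2) = 13 servings → $9.10.
peanut butter only: max(961/221, 2.6/0.4) = 6.5 servings → $3.25.
tempeh only: max(961/361, 2.6/1.7) = 2.662 servings → $4.39.
cottage cheese + orange with both tight: 8.34 servings and 0.4904 servings → $4.93.
cottage cheese + peanut butter with both tight: 7.459 servings and 0.9059 servings → $4.56.
cottage cheese + tempeh: intersection lies outside the first quadrant.
orange + peanut butter: the both-tight solution has a negative serving — not a feasible corner.
orange + tempeh with both tight: 2.24 servings and 1.266 servings → $3.66.
peanut butter + tempeh with both tight: 3.005 servings and 0.8223 servings → $2.86.
So the least-cost plan costs $2.86.

$2.86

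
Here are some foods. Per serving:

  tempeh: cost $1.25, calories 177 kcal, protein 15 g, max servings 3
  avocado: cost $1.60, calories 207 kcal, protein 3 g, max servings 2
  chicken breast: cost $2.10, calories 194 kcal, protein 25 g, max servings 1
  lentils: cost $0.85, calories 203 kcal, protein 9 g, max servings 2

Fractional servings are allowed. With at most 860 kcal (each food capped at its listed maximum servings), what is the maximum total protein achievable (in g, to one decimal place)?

Protein per kcal: chicken breast 0.1289, tempeh 0.08475, lentils 0.04433, avocado 0.01449.
Take 1 serving of chicken breast: uses 194 kcal, +25.0 g protein (running total 25.0 g).
Take 3 servings of tempeh: uses 531 kcal, +45.0 g protein (running total 70.0 g).
Take 0.665 servings of lentils: uses 135 kcal, +6.0 g protein (running total 76.0 g).
Greedy by best ratio exhausts the calories allowance optimally: 76.0 g.

76.0 g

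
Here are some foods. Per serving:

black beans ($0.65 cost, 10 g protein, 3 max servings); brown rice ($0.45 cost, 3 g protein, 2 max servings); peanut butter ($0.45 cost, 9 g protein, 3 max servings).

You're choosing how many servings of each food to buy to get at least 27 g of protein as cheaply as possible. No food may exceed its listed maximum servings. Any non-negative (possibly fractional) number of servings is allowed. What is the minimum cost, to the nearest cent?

Cost per g of protein: peanut butter $0.0500, black beans $0.0650, brown rice $0.1500.
Take 3 servings of peanut butter: +27.0 g protein for $1.35 (total $1.35, still need 0.0 g).
Greedy by cheapest-per-g is optimal for a single linear constraint, so the minimum cost is $1.35.

$1.35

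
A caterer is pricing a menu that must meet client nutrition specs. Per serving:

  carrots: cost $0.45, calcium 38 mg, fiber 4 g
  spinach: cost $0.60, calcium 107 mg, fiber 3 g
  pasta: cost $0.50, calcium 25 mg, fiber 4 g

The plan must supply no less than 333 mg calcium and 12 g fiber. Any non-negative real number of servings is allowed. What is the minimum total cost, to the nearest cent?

Compare the cost at each extreme point of the feasible region.
carrots only: max(333/38, 12/4) = 8.763 servings → $3.94.
spinach only: max(333/107, 12/3) = 4 servings → $2.40.
pasta only: max(333/25, 12/4) = 13.32 servings → $6.66.
carrots + spinach with both tight: 0.9076 servings and 2.79 servings → $2.08.
carrots + pasta: the both-tight solution has a negative serving — not a feasible corner.
spinach + pasta with both tight: 2.924 servings and 0.8074 servings → $2.16.
Cheapest feasible corner: $2.08.

$2.08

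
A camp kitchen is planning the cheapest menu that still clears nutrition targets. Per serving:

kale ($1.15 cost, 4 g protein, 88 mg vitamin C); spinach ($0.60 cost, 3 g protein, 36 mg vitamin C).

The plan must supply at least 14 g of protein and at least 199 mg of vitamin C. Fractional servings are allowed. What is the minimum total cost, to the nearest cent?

$3.07

Two binding constraints pin down two serving amounts, so the optimal mix uses at most two foods. The candidates are each food alone (scaled to the tighter of protein/vitamin C) and each pair with both constraints tight.
kale only: max(14/4, 199/88) = 3.5 servings → $4.03.
spinach only: max(14/3, 199/36) = 5.528 servings → $3.32.
kale + spinach with both tight: 0.775 servings and 3.633 servings → $3.07.
Cheapest feasible corner: $3.07.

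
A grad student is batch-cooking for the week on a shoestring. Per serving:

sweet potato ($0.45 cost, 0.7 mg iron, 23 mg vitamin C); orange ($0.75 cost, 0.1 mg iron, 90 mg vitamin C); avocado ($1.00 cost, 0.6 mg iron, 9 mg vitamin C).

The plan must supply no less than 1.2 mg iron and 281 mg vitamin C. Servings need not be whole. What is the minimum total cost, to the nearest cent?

$2.68

Check every corner: each single food scaled to meet both minima, and each pair solved so both constraints bind.
sweet potato only: max(1.2/0.7, 281/23) = 12.22 servings → $5.50.
orange only: max(1.2/0.1, 281/90) = 12 servings → $9.00.
avocado only: max(1.2/0.6, 281/9) = 31.22 servings → $31.22.
sweet potato + orange with both tight: 1.316 servings and 2.786 servings → $2.68.
sweet potato + avocado: intersection lies outside the first quadrant.
orange + avocado with both tight: 2.972 servings and 1.505 servings → $3.73.
Cheapest feasible corner: $2.68.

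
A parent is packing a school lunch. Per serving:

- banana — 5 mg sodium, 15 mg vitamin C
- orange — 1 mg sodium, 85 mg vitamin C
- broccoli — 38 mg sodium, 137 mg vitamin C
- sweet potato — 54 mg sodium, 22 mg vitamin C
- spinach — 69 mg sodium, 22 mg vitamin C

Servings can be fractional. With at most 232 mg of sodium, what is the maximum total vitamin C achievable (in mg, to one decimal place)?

Vitamin C per mg sodium: orange 85, broccoli 3.605, banana 3, sweet potato 0.4074, spinach 0.3188.
With no serving limits, spend the whole sodium allowance on orange: 232 mg / 1 mg × 85 mg = 19720.0 mg.

19720.0 mg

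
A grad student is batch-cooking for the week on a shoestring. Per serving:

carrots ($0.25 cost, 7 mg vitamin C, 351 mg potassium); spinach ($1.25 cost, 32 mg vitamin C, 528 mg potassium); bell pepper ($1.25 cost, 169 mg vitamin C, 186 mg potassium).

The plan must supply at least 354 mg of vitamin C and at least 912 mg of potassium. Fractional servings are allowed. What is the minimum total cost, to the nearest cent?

$2.92

With two linear requirements the optimum uses one or two foods; enumerate the corners.
carrots only: max(354/7, 912/351) = 50.57 servings → $12.64.
spinach only: max(354/32, 912/528) = 11.06 servings → $13.83.
bell pepper only: max(354/169, 912/186) = 4.903 servings → $6.13.
carrots + spinach with both targets exact would need a negative amount; discard.
carrots + bell pepper with both tight: 1.522 servings and 2.032 servings → $2.92.
spinach + bell pepper with both tight: 1.06 servings and 1.894 servings → $3.69.
The minimum over all feasible corners is $2.92.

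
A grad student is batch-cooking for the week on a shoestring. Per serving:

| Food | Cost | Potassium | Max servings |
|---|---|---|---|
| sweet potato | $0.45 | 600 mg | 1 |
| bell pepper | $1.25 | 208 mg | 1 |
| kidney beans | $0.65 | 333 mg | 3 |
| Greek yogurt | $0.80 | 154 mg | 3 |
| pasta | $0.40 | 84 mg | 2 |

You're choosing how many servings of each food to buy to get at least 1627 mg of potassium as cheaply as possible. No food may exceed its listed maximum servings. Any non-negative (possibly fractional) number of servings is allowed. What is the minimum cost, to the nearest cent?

Cost per mg of potassium: sweet potato $0.0008, kidney beans $0.0020, pasta $0.0048, Greek yogurt $0.0052, bell pepper $0.0060.
Take 1 serving of sweet potato: +600.0 mg potassium for $0.45 (total $0.45, still need 1027.0 mg).
Take 3 servings of kidney beans: +999.0 mg potassium for $1.95 (total $2.40, still need 28.0 mg).
Take 0.3333 servings of pasta: +28.0 mg potassium for $0.13 (total $2.53, still need 0.0 mg).
Greedy by cheapest-per-mg is optimal for a single linear constraint, so the minimum cost is $2.53.

$2.53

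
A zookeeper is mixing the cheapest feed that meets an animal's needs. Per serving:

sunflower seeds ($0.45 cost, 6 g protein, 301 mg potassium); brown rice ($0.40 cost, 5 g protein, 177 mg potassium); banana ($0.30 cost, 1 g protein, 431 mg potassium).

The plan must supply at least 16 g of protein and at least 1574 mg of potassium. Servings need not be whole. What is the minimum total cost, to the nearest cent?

The cheapest plan sits at a corner of the feasible region — with two constraints it uses at most two foods.
sunflower seeds only: max(16/6, 1574/301) = 5.229 servings → $2.35.
brown rice only: max(16/5, 1574/177) = 8.893 servings → $3.56.
banana only: max(16/1, 1574/431) = 16 servings → $4.80.
sunflower seeds + brown rice: intersection lies outside the first quadrant.
sunflower seeds + banana with both tight: 2.329 servings and 2.025 servings → $1.66.
brown rice + banana with both tight: 2.691 servings and 2.547 servings → $1.84.
So the least-cost plan costs $1.66.

$1.66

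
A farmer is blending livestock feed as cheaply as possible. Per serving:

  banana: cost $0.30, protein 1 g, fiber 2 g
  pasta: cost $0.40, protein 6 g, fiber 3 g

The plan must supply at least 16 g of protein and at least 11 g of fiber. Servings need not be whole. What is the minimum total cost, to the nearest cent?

$1.47

The cheapest plan sits at a corner of the feasible region — with two constraints it uses at most two foods.
banana only: max(16/1, 11/2) = 16 servings → $4.80.
pasta only: max(16/6, 11/3) = 3.667 servings → $1.47.
banana + pasta with both tight: 2 servings and 2.333 servings → $1.53.
The minimum over all feasible corners is $1.47.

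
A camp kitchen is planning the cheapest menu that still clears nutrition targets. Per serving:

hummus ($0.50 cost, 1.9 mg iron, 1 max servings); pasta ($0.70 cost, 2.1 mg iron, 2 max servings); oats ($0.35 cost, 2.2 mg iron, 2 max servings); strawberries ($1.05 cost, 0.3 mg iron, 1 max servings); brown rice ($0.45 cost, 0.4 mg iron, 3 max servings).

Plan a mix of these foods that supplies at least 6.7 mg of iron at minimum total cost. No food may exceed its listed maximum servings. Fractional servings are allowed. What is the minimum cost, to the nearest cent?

Cost per mg of iron: oats $0.1591, hummus $0.2632, pasta $0.3333, brown rice $1.1250, strawberries $3.5000.
Take 2 servings of oats: +4.4 mg iron for $0.70 (total $0.70, still need 2.3 mg).
Take 1 serving of hummus: +1.9 mg iron for $0.50 (total $1.20, still need 0.4 mg).
Take 0.1905 servings of pasta: +0.4 mg iron for $0.13 (total $1.33, still need 0.0 mg).
Greedy by cheapest-per-mg is optimal for a single linear constraint, so the minimum cost is $1.33.

$1.33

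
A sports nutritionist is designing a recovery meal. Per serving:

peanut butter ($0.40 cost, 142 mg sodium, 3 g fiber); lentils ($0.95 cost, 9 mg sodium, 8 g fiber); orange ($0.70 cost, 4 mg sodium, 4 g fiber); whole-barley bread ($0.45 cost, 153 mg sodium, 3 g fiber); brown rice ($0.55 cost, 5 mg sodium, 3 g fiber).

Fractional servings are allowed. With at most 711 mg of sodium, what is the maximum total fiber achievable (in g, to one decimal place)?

711.0 g

Fiber per mg sodium: orange 1, lentils 0.8889, brown rice 0.6, peanut butter 0.02113, whole-barley bread 0.01961.
With no serving limits, spend the whole sodium allowance on orange: 711 mg / 4 mg × 4 g = 711.0 g.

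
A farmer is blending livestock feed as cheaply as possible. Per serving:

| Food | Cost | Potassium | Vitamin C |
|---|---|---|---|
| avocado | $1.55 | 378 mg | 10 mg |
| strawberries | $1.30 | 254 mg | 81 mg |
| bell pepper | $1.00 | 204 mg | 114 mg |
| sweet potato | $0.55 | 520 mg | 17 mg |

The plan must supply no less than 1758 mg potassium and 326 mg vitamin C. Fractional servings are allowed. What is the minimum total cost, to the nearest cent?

This is a tiny linear program; its minimum lies at a vertex of the feasible set. List the vertices and price them.
avocado only: max(1758/378, 326/10) = 32.6 servings → $50.53.
strawberries only: max(1758/254, 326/81) = 6.921 servings → $9.00.
bell pepper only: max(1758/204, 326/114) = 8.618 servings → $8.62.
sweet potato only: max(1758/520, 326/17) = 19.18 servings → $10.55.
avocado + strawberries with both tight: 2.122 servings and 3.763 servings → $8.18.
avocado + bell pepper with both tight: 3.262 servings and 2.574 servings → $7.63.
avocado + sweet potato: intersection lies outside the first quadrant.
strawberries + bell pepper with both targets exact would need a negative amount; discard.
strawberries + sweet potato with both tight: 3.694 servings and 1.576 servings → $5.67.
bell pepper + sweet potato with both tight: 2.502 servings and 2.399 servings → $3.82.
The minimum over all feasible corners is $3.82.

$3.82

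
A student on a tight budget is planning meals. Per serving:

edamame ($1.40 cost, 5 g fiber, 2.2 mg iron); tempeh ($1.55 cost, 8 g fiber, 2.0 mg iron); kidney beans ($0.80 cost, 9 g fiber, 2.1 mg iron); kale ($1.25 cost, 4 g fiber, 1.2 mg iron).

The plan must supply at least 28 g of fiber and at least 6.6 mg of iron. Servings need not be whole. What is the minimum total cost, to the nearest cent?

Compare the cost at each extreme point of the feasible region.
edamame only: max(28/5, 6.6/2.2) = 5.6 servings → $7.84.
tempeh only: max(28/8, 6.6/2.0) = 3.5 servings → $5.42.
kidney beans only: max(28/9, 6.6/2.1) = 3.143 servings → $2.51.
kale only: max(28/4, 6.6/1.2) = 7 servings → $8.75.
edamame + tempeh: the both-tight solution has a negative serving — not a feasible corner.
edamame + kidney beans with both tight: 0.06452 servings and 3.075 servings → $2.55.
edamame + kale: the both-tight solution has a negative serving — not a feasible corner.
tempeh + kidney beans with both tight: 0.5 servings and 2.667 servings → $2.91.
tempeh + kale: the both-tight solution has a negative serving — not a feasible corner.
kidney beans + kale with both tight: 3 servings and 0.25 servings → $2.71.
So the least-cost plan costs $2.51.

$2.51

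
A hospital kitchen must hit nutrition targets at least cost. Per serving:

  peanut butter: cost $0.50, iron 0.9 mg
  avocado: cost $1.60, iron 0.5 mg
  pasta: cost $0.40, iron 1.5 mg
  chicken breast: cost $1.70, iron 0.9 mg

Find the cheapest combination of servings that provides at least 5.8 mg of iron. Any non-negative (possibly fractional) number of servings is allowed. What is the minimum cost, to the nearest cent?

Cost per mg of iron: pasta $0.2667, peanut butter $0.5556, chicken breast $1.8889, avocado $3.2000.
With no serving limits, use only pasta: 5.8 mg / 1.5 mg = 3.867 servings × $0.40 = $1.55.

$1.55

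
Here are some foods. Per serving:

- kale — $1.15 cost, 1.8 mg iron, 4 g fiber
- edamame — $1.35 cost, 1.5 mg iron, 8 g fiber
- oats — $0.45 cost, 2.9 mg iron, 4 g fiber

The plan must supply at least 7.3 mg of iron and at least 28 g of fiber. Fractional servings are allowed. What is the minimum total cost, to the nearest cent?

With two linear requirements the optimum uses one or two foods; enumerate the corners.
kale only: max(7.3/1.8, 28/4) = 7 servings → $8.05.
edamame only: max(7.3/1.5, 28/8) = 4.867 servings → $6.57.
oats only: max(7.3/2.9, 28/4) = 7 servings → $3.15.
kale + edamame with both tight: 1.952 servings and 2.524 servings → $5.65.
kale + oats with both targets exact would need a negative amount; discard.
edamame + oats with both tight: 3.023 servings and 0.9535 servings → $4.51.
So the least-cost plan costs $3.15.

$3.15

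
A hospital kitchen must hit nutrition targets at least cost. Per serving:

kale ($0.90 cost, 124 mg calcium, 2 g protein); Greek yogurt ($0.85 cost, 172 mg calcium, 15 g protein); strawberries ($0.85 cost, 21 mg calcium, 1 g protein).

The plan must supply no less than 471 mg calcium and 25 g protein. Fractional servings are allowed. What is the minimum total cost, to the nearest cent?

A basic optimal solution has at most two foods positive. Try each food alone and each pair with both targets met exactly.
kale only: max(471/124, 25/2) = 12.5 servings → $11.25.
Greek yogurt only: max(471/172, 25/15) = 2.738 servings → $2.33.
strawberries only: max(471/21, 25/1) = 25 servings → $21.25.
kale + Greek yogurt with both tight: 1.824 servings and 1.423 servings → $2.85.
kale + strawberries with both targets exact would need a negative amount; discard.
Greek yogurt + strawberries with both tight: 0.3776 servings and 19.34 servings → $16.76.
The minimum over all feasible corners is $2.33.

$2.33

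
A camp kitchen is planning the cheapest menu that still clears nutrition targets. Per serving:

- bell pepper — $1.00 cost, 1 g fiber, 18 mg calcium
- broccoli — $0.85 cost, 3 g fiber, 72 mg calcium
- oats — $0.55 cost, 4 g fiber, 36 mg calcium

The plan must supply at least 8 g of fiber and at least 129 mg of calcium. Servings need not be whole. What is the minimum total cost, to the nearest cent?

With two linear requirements the optimum uses one or two foods; enumerate the corners.
bell pepper only: max(8/1, 129/18) = 8 servings → $8.00.
broccoli only: max(8/3, 129/72) = 2.667 servings → $2.27.
oats only: max(8/4, 129/36) = 3.583 servings → $1.97.
bell pepper + broccoli: intersection lies outside the first quadrant.
bell pepper + oats with both tight: 6.333 servings and 0.4167 servings → $6.56.
broccoli + oats with both tight: 1.267 servings and 1.05 servings → $1.65.
The minimum over all feasible corners is $1.65.

$1.65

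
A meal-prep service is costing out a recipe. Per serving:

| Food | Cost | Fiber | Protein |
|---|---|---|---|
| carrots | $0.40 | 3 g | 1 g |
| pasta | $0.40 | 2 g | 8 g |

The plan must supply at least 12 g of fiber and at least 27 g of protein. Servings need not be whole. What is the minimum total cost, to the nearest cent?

$2.02

This is a tiny linear program; its minimum lies at a vertex of the feasible set. List the vertices and price them.
carrots only: max(12/3, 27/1) = 27 servings → $10.80.
pasta only: max(12/2, 27/8) = 6 servings → $2.40.
carrots + pasta with both tight: 1.909 servings and 3.136 servings → $2.02.
So the least-cost plan costs $2.02.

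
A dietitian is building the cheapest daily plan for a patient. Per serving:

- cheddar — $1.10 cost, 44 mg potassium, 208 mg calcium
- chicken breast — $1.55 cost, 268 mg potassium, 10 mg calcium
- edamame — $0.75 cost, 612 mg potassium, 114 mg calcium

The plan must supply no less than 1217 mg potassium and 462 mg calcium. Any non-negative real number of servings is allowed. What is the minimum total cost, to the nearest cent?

Check every corner: each single food scaled to meet both minima, and each pair solved so both constraints bind.
cheddar only: max(1217/44, 462/208) = 27.66 servings → $30.43.
chicken breast only: max(1217/268, 462/10) = 46.2 servings → $71.61.
edamame only: max(1217/612, 462/114) = 4.053 servings → $3.04.
cheddar + chicken breast with both tight: 2.019 servings and 4.21 servings → $8.75.
cheddar + edamame with both tight: 1.178 servings and 1.904 servings → $2.72.
chicken breast + edamame: the both-tight solution has a negative serving — not a feasible corner.
Cheapest feasible corner: $2.72.

$2.72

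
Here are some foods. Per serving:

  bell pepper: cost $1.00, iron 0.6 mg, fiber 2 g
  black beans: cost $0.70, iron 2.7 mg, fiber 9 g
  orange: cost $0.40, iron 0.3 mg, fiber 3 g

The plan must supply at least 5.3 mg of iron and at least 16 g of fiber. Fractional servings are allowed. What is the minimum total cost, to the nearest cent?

A basic optimal solution has at most two foods positive. Try each food alone and each pair with both targets met exactly.
bell pepper only: max(5.3/0.6, 16/2) = 8.833 servings → $8.83.
black beans only: max(5.3/2.7, 16/9) = 1.963 servings → $1.37.
orange only: max(5.3/0.3, 16/3) = 17.67 servings → $7.07.
bell pepper + black beans (both tight): parallel constraints — no distinct corner.
bell pepper + orange: intersection lies outside the first quadrant.
black beans + orange: intersection lies outside the first quadrant.
Cheapest feasible corner: $1.37.

$1.37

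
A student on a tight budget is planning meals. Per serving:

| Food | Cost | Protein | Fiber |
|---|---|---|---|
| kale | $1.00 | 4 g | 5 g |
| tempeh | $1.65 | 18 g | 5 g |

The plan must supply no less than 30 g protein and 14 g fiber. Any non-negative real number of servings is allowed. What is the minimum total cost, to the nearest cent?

$3.67

Two binding constraints pin down two serving amounts, so the optimal mix uses at most two foods. The candidates are each food alone (scaled to the tighter of protein/fiber) and each pair with both constraints tight.
kale only: max(30/4, 14/5) = 7.5 servings → $7.50.
tempeh only: max(30/18, 14/5) = 2.8 servings → $4.62.
kale + tempeh with both tight: 1.457 servings and 1.343 servings → $3.67.
Cheapest feasible corner: $3.67.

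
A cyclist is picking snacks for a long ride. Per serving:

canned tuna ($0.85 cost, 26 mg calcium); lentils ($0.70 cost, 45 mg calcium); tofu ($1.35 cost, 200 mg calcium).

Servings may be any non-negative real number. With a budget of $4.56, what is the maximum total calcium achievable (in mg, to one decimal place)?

Calcium per dollar: tofu 148.1, lentils 64.29, canned tuna 30.59.
With no serving limits, spend the whole cost allowance on tofu: $4.56 / $1.35 × 200 mg = 675.6 mg.

675.6 mg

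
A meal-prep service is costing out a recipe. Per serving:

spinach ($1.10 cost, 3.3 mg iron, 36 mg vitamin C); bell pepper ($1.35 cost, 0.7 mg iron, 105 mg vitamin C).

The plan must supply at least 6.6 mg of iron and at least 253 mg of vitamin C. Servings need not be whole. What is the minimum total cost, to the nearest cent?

$4.28

An LP optimum is at a vertex; with two nutrient constraints at most two foods are used. Check each candidate.
spinach only: max(6.6/3.3, 253/36) = 7.028 servings → $7.73.
bell pepper only: max(6.6/0.7, 253/105) = 9.429 servings → $12.73.
spinach + bell pepper with both tight: 1.606 servings and 1.859 servings → $4.28.
Cheapest feasible corner: $4.28.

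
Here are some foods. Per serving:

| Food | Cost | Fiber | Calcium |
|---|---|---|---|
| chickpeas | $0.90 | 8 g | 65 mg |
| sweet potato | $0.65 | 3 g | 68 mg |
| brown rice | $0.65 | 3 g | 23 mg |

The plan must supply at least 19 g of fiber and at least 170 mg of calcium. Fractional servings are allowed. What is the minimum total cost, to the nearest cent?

$2.25

A basic optimal solution has at most two foods positive. Try each food alone and each pair with both targets met exactly.
chickpeas only: max(19/8, 170/65) = 2.615 servings → $2.35.
sweet potato only: max(19/3, 170/68) = 6.333 servings → $4.12.
brown rice only: max(19/3, 170/23) = 7.391 servings → $4.80.
chickpeas + sweet potato with both tight: 2.241 servings and 0.3582 servings → $2.25.
chickpeas + brown rice: the both-tight solution has a negative serving — not a feasible corner.
sweet potato + brown rice with both tight: 0.5407 servings and 5.793 servings → $4.12.
The minimum over all feasible corners is $2.25.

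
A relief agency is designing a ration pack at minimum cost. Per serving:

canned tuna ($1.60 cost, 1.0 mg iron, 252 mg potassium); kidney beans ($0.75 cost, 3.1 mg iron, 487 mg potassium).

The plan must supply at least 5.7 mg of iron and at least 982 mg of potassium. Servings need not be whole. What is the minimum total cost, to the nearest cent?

This is a tiny linear program; its minimum lies at a vertex of the feasible set. List the vertices and price them.
canned tuna only: max(5.7/1.0, 982/252) = 5.7 servings → $9.12.
kidney beans only: max(5.7/3.1, 982/487) = 2.016 servings → $1.51.
canned tuna + kidney beans with both tight: 0.912 servings and 1.545 servings → $2.62.
Cheapest feasible corner: $1.51.

$1.51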